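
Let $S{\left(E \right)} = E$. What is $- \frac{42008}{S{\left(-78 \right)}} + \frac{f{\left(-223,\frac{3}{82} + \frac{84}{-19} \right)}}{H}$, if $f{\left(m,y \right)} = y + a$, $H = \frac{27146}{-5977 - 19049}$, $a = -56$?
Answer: $\frac{490077211489}{824722626} \approx 594.23$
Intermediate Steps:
$H = - \frac{13573}{12513}$ ($H = \frac{27146}{-25026} = 27146 \left(- \frac{1}{25026}\right) = - \frac{13573}{12513} \approx -1.0847$)
$f{\left(m,y \right)} = -56 + y$ ($f{\left(m,y \right)} = y - 56 = -56 + y$)
$- \frac{42008}{S{\left(-78 \right)}} + \frac{f{\left(-223,\frac{3}{82} + \frac{84}{-19} \right)}}{H} = - \frac{42008}{-78} + \frac{-56 + \left(\frac{3}{82} + \frac{84}{-19}\right)}{- \frac{13573}{12513}} = \left(-42008\right) \left(- \frac{1}{78}\right) + \left(-56 + \left(3 \cdot \frac{1}{82} + 84 \left(- \frac{1}{19}\right)\right)\right) \left(- \frac{12513}{13573}\right) = \frac{21004}{39} + \left(-56 + \left(\frac{3}{82} - \frac{84}{19}\right)\right) \left(- \frac{12513}{13573}\right) = \frac{21004}{39} + \left(-56 - \frac{6831}{1558}\right) \left(- \frac{12513}{13573}\right) = \frac{21004}{39} - - \frac{1177210527}{21146734} = \frac{21004}{39} + \frac{1177210527}{21146734} = \frac{490077211489}{824722626}$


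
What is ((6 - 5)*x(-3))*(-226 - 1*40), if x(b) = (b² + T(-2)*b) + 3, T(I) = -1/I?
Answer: -2793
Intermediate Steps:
x(b) = 3 + b² + b/2 (x(b) = (b² + (-1/(-2))*b) + 3 = (b² + (-1*(-½))*b) + 3 = (b² + b/2) + 3 = 3 + b² + b/2)
((6 - 5)*x(-3))*(-226 - 1*40) = ((6 - 5)*(3 + (-3)² + (½)*(-3)))*(-226 - 1*40) = (1*(3 + 9 - 3/2))*(-226 - 40) = (1*(21/2))*(-266) = (21/2)*(-266) = -2793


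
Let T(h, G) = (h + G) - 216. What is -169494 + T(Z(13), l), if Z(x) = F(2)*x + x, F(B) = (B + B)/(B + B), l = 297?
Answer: -169387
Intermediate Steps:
F(B) = 1 (F(B) = (2*B)/((2*B)) = (2*B)*(1/(2*B)) = 1)
Z(x) = 2*x (Z(x) = 1*x + x = x + x = 2*x)
T(h, G) = -216 + G + h (T(h, G) = (G + h) - 216 = -216 + G + h)
-169494 + T(Z(13), l) = -169494 + (-216 + 297 + 2*13) = -169494 + (-216 + 297 + 26) = -169494 + 107 = -169387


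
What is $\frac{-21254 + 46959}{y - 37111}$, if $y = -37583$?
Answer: $- \frac{25705}{74694} \approx -0.34414$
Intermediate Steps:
$\frac{-21254 + 46959}{y - 37111} = \frac{-21254 + 46959}{-37583 - 37111} = \frac{25705}{-74694} = 25705 \left(- \frac{1}{74694}\right) = - \frac{25705}{74694}$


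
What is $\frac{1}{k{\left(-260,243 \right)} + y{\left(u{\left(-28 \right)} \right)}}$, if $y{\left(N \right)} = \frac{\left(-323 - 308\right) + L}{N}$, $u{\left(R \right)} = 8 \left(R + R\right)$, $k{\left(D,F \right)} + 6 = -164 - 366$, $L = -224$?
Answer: $- \frac{448}{239273} \approx -0.0018723$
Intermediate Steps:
$k{\left(D,F \right)} = -536$ ($k{\left(D,F \right)} = -6 - 530 = -536$)
$u{\left(R \right)} = 16 R$ ($u{\left(R \right)} = 8 \cdot 2 R = 16 R$)
$y{\left(N \right)} = - \frac{855}{N}$ ($y{\left(N \right)} = \frac{\left(-323 - 308\right) - 224}{N} = \frac{-631 - 224}{N} = - \frac{855}{N}$)
$\frac{1}{k{\left(-260,243 \right)} + y{\left(u{\left(-28 \right)} \right)}} = \frac{1}{-536 - \frac{855}{16 \left(-28\right)}} = \frac{1}{-536 - \frac{855}{-448}} = \frac{1}{-536 - - \frac{855}{448}} = \frac{1}{-536 + \frac{855}{448}} = \frac{1}{- \frac{239273}{448}} = - \frac{448}{239273}$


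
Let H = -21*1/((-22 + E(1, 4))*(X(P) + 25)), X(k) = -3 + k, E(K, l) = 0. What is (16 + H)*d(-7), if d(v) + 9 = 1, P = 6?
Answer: -1411/11 ≈ -128.27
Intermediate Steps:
d(v) = -8 (d(v) = -9 + 1 = -8)
H = 3/88 (H = -21*1/((-22 + 0)*((-3 + 6) + 25)) = -21*(-1/(22*(3 + 25))) = -21/((-22*28)) = -21/(-616) = -21*(-1/616) = 3/88 ≈ 0.034091)
(16 + H)*d(-7) = (16 + 3/88)*(-8) = (1411/88)*(-8) = -1411/11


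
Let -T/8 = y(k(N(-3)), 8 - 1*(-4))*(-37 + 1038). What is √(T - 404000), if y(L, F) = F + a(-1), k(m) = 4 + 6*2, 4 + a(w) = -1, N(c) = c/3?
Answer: 2*I*√115014 ≈ 678.27*I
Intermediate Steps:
N(c) = c/3 (N(c) = c*(⅓) = c/3)
a(w) = -5 (a(w) = -4 - 1 = -5)
k(m) = 16 (k(m) = 4 + 12 = 16)
y(L, F) = -5 + F (y(L, F) = F - 5 = -5 + F)
T = -56056 (T = -8*(-5 + (8 - 1*(-4)))*(-37 + 1038) = -8*(-5 + (8 + 4))*1001 = -8*(-5 + 12)*1001 = -56*1001 = -8*7007 = -56056)
√(T - 404000) = √(-56056 - 404000) = √(-460056) = 2*I*√115014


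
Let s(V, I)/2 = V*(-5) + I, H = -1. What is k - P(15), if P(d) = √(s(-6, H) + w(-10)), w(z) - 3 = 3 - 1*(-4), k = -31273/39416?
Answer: -31273/39416 - 2*√17 ≈ -9.0396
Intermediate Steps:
s(V, I) = -10*V + 2*I (s(V, I) = 2*(V*(-5) + I) = 2*(-5*V + I) = 2*(I - 5*V) = -10*V + 2*I)
k = -31273/39416 (k = -31273*1/39416 = -31273/39416 ≈ -0.79341)
w(z) = 10 (w(z) = 3 + (3 - 1*(-4)) = 3 + (3 + 4) = 3 + 7 = 10)
P(d) = 2*√17 (P(d) = √((-10*(-6) + 2*(-1)) + 10) = √((60 - 2) + 10) = √(58 + 10) = √68 = 2*√17)
k - P(15) = -31273/39416 - 2*√17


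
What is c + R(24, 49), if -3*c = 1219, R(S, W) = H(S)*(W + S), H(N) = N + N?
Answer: 9293/3 ≈ 3097.7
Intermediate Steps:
H(N) = 2*N
R(S, W) = 2*S*(S + W) (R(S, W) = (2*S)*(W + S) = (2*S)*(S + W) = 2*S*(S + W))
c = -1219/3 (c = -1/3*1219 = -1219/3 ≈ -406.33)
c + R(24, 49) = -1219/3 + 2*24*(24 + 49) = -1219/3 + 2*24*73 = -1219/3 + 3504 = 9293/3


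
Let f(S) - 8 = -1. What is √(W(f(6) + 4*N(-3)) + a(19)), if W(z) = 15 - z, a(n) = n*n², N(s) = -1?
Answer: √6871 ≈ 82.891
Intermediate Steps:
f(S) = 7 (f(S) = 8 - 1 = 7)
a(n) = n³
√(W(f(6) + 4*N(-3)) + a(19)) = √((15 - (7 + 4*(-1))) + 19³) = √((15 - (7 - 4)) + 6859) = √((15 - 1*3) + 6859) = √((15 - 3) + 6859) = √(12 + 6859) = √6871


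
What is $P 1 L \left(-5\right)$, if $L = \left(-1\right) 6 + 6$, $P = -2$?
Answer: $0$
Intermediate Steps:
$L = 0$ ($L = -6 + 6 = 0$)
$P 1 L \left(-5\right) = \left(-2\right) 1 \cdot 0 \left(-5\right) = \left(-2\right) 0 = 0$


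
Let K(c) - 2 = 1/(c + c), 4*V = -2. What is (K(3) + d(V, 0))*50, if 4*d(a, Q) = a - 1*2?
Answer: 925/12 ≈ 77.083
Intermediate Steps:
V = -½ (V = (¼)*(-2) = -½ ≈ -0.50000)
d(a, Q) = -½ + a/4 (d(a, Q) = (a - 1*2)/4 = (a - 2)/4 = (-2 + a)/4 = -½ + a/4)
K(c) = 2 + 1/(2*c) (K(c) = 2 + 1/(c + c) = 2 + 1/(2*c))
(K(3) + d(V, 0))*50 = ((2 + (½)/3) + (-½ + (¼)*(-½)))*50 = ((2 + (½)*(⅓)) + (-½ - ⅛))*50 = ((2 + ⅙) - 5/8)*50 = (13/6 - 5/8)*50 = (37/24)*50 = 925/12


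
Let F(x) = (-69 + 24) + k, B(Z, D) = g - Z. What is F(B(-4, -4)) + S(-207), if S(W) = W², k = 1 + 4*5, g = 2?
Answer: 42825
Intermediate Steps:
k = 21 (k = 1 + 20 = 21)
B(Z, D) = 2 - Z
F(x) = -24 (F(x) = (-69 + 24) + 21 = -45 + 21 = -24)
F(B(-4, -4)) + S(-207) = -24 + (-207)² = -24 + 42849 = 42825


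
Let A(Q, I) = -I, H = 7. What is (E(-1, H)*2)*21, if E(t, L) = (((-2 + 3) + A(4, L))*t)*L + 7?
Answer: 2058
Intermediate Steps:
E(t, L) = 7 + L*t*(1 - L) (E(t, L) = (((-2 + 3) - L)*t)*L + 7 = ((1 - L)*t)*L + 7 = (t*(1 - L))*L + 7 = L*t*(1 - L) + 7 = 7 + L*t*(1 - L))
(E(-1, H)*2)*21 = ((7 + 7*(-1) - 1*(-1)*7²)*2)*21 = ((7 - 7 - 1*(-1)*49)*2)*21 = ((7 - 7 + 49)*2)*21 = (49*2)*21 = 98*21 = 2058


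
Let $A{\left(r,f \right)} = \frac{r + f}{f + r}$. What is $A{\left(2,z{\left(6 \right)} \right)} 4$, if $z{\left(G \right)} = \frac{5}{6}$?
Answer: $4$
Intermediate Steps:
$z{\left(G \right)} = \frac{5}{6}$ ($z{\left(G \right)} = 5 \cdot \frac{1}{6} = \frac{5}{6}$)
$A{\left(r,f \right)} = 1$ ($A{\left(r,f \right)} = \frac{f + r}{f + r} = 1$)
$A{\left(2,z{\left(6 \right)} \right)} 4 = 1 \cdot 4 = 4$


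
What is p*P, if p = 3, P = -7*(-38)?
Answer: 798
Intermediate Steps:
P = 266
p*P = 3*266 = 798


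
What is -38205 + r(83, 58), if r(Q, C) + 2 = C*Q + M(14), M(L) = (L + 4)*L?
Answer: -33141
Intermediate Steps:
M(L) = L*(4 + L) (M(L) = (4 + L)*L = L*(4 + L))
r(Q, C) = 250 + C*Q (r(Q, C) = -2 + (C*Q + 14*(4 + 14)) = -2 + (C*Q + 14*18) = -2 + (C*Q + 252) = -2 + (252 + C*Q) = 250 + C*Q)
-38205 + r(83, 58) = -38205 + (250 + 58*83) = -38205 + (250 + 4814) = -38205 + 5064 = -33141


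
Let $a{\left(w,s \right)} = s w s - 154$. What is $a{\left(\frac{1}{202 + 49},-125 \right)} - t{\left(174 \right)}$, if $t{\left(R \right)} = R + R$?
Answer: $- \frac{110377}{251} \approx -439.75$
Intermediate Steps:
$a{\left(w,s \right)} = -154 + w s^{2}$ ($a{\left(w,s \right)} = w s^{2} - 154 = -154 + w s^{2}$)
$t{\left(R \right)} = 2 R$
$a{\left(\frac{1}{202 + 49},-125 \right)} - t{\left(174 \right)} = \left(-154 + \frac{\left(-125\right)^{2}}{202 + 49}\right) - 2 \cdot 174 = \left(-154 + \frac{1}{251} \cdot 15625\right) - 348 = \left(-154 + \frac{15625}{251}\right) - 348 = - \frac{23029}{251} - 348 = - \frac{110377}{251}$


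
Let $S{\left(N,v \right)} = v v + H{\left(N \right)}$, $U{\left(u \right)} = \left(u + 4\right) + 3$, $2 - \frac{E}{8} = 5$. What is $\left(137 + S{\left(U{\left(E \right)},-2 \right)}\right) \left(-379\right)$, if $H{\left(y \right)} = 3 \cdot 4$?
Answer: $-57987$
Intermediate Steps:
$E = -24$ ($E = 16 - 40 = -24$)
$H{\left(y \right)} = 12$
$U{\left(u \right)} = 7 + u$ ($U{\left(u \right)} = \left(4 + u\right) + 3 = 7 + u$)
$S{\left(N,v \right)} = 12 + v^{2}$ ($S{\left(N,v \right)} = v v + 12 = v^{2} + 12 = 12 + v^{2}$)
$\left(137 + S{\left(U{\left(E \right)},-2 \right)}\right) \left(-379\right) = \left(137 + \left(12 + \left(-2\right)^{2}\right)\right) \left(-379\right) = \left(137 + \left(12 + 4\right)\right) \left(-379\right) = \left(137 + 16\right) \left(-379\right) = 153 \left(-379\right) = -57987$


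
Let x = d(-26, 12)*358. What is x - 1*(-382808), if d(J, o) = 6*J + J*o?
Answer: 215264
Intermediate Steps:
x = -167544 (x = -26*(6 + 12)*358 = -26*18*358 = -468*358 = -167544)
x - 1*(-382808) = -167544 - 1*(-382808) = -167544 + 382808 = 215264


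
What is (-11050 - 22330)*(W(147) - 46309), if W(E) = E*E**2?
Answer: -104486543320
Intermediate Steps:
W(E) = E**3
(-11050 - 22330)*(W(147) - 46309) = (-11050 - 22330)*(147**3 - 46309) = -33380*(3176523 - 46309) = -33380*3130214 = -104486543320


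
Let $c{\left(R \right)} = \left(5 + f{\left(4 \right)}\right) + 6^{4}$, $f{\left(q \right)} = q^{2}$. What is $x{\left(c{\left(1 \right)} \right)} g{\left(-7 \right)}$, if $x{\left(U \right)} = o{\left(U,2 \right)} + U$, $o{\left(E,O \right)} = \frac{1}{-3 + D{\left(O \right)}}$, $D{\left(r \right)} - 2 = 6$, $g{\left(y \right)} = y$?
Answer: $- \frac{46102}{5} \approx -9220.4$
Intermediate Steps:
$D{\left(r \right)} = 8$ ($D{\left(r \right)} = 2 + 6 = 8$)
$o{\left(E,O \right)} = \frac{1}{5}$ ($o{\left(E,O \right)} = \frac{1}{-3 + 8} = \frac{1}{5}$)
$c{\left(R \right)} = 1317$ ($c{\left(R \right)} = \left(5 + 4^{2}\right) + 6^{4} = \left(5 + 16\right) + 1296 = 21 + 1296 = 1317$)
$x{\left(U \right)} = \frac{1}{5} + U$
$x{\left(c{\left(1 \right)} \right)} g{\left(-7 \right)} = \left(\frac{1}{5} + 1317\right) \left(-7\right) = \frac{6586}{5} \left(-7\right) = - \frac{46102}{5}$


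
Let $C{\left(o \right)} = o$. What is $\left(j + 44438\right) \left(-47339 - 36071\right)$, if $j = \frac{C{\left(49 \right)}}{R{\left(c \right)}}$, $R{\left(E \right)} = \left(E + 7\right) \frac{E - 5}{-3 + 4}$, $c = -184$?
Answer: $- \frac{17713715722690}{4779} \approx -3.7066 \cdot 10^{9}$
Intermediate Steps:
$R{\left(E \right)} = \left(-5 + E\right) \left(7 + E\right)$ ($R{\left(E \right)} = \left(7 + E\right) \frac{-5 + E}{1} = \left(7 + E\right) \left(-5 + E\right) 1 = \left(7 + E\right) \left(-5 + E\right) = \left(-5 + E\right) \left(7 + E\right)$)
$j = \frac{7}{4779}$ ($j = \frac{49}{-35 + \left(-184\right)^{2} + 2 \left(-184\right)} = \frac{49}{-35 + 33856 - 368} = \frac{49}{33453} = 49 \cdot \frac{1}{33453} = \frac{7}{4779} \approx 0.0014647$)
$\left(j + 44438\right) \left(-47339 - 36071\right) = \left(\frac{7}{4779} + 44438\right) \left(-47339 - 36071\right) = \frac{212369209}{4779} \left(-83410\right) = - \frac{17713715722690}{4779}$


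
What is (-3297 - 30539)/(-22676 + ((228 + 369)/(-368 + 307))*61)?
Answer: 33836/23273 ≈ 1.4539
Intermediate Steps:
(-3297 - 30539)/(-22676 + ((228 + 369)/(-368 + 307))*61) = -33836/(-22676 + (597/(-61))*61) = -33836/(-22676 + (597*(-1/61))*61) = -33836/(-22676 - 597/61*61) = -33836/(-22676 - 597) = -33836/(-23273) = -33836*(-1/23273) = 33836/23273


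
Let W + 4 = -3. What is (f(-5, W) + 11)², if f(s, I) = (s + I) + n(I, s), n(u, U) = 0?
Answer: 1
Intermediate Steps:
W = -7 (W = -4 - 3 = -7)
f(s, I) = I + s (f(s, I) = (s + I) + 0 = (I + s) + 0 = I + s)
(f(-5, W) + 11)² = ((-7 - 5) + 11)² = (-12 + 11)² = (-1)² = 1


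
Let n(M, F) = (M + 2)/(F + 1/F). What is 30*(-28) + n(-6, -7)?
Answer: -20986/25 ≈ -839.44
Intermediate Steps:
n(M, F) = (2 + M)/(F + 1/F)
30*(-28) + n(-6, -7) = 30*(-28) - 7*(2 - 6)/(1 + (-7)²) = -840 - 7*(-4)/(1 + 49) = -840 - 7*(-4)/50 = -840 - 7*1/50*(-4) = -840 + 14/25 = -20986/25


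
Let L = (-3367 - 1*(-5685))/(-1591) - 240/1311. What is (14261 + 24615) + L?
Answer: 27028059646/695267 ≈ 38874.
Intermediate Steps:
L = -1140246/695267 (L = (-3367 + 5685)*(-1/1591) - 240*1/1311 = 2318*(-1/1591) - 80/437 = -2318/1591 - 80/437 = -1140246/695267 ≈ -1.6400)
(14261 + 24615) + L = (14261 + 24615) - 1140246/695267 = 38876 - 1140246/695267 = 27028059646/695267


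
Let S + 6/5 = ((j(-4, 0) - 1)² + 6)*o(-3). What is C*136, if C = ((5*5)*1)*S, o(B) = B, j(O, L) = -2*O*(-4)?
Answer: -11173080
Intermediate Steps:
j(O, L) = 8*O
S = -16431/5 (S = -6/5 + ((8*(-4) - 1)² + 6)*(-3) = -6/5 + ((-32 - 1)² + 6)*(-3) = -6/5 + ((-33)² + 6)*(-3) = -6/5 + (1089 + 6)*(-3) = -6/5 + 1095*(-3) = -6/5 - 3285 = -16431/5 ≈ -3286.2)
C = -82155 (C = ((5*5)*1)*(-16431/5) = (25*1)*(-16431/5) = 25*(-16431/5) = -82155)
C*136 = -82155*136 = -11173080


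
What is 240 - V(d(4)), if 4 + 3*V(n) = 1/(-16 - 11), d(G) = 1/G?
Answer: 19549/81 ≈ 241.35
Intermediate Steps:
V(n) = -109/81 (V(n) = -4/3 + 1/(3*(-16 - 11)) = -4/3 + (⅓)/(-27) = -4/3 + (⅓)*(-1/27) = -4/3 - 1/81 = -109/81)
240 - V(d(4)) = 240 - 1*(-109/81) = 240 + 109/81 = 19549/81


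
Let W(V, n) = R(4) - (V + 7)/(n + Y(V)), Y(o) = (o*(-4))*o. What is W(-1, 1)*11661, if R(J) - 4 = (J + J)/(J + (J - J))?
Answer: 93288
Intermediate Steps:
Y(o) = -4*o² (Y(o) = (-4*o)*o = -4*o²)
R(J) = 6 (R(J) = 4 + (J + J)/(J + (J - J)) = 4 + (2*J)/(J + 0) = 4 + (2*J)/J = 4 + 2 = 6)
W(V, n) = 6 - (7 + V)/(n - 4*V²) (W(V, n) = 6 - (V + 7)/(n - 4*V²) = 6 - (7 + V)/(n - 4*V²))
W(-1, 1)*11661 = ((7 - 1 - 6*1 + 24*(-1)²)/(-1*1 + 4*(-1)²))*11661 = ((7 - 1 - 6 + 24*1)/(-1 + 4*1))*11661 = ((7 - 1 - 6 + 24)/(-1 + 4))*11661 = (24/3)*11661 = ((⅓)*24)*11661 = 8*11661 = 93288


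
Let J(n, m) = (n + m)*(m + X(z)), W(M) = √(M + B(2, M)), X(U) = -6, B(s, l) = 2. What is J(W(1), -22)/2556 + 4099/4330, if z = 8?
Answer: 3286081/2766870 - 7*√3/639 ≈ 1.1687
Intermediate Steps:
W(M) = √(2 + M) (W(M) = √(M + 2) = √(2 + M))
J(n, m) = (-6 + m)*(m + n) (J(n, m) = (n + m)*(m - 6) = (m + n)*(-6 + m) = (-6 + m)*(m + n))
J(W(1), -22)/2556 + 4099/4330 = ((-22)² - 6*(-22) - 6*√(2 + 1) - 22*√(2 + 1))/2556 + 4099/4330 = (484 + 132 - 6*√3 - 22*√3)*(1/2556) + 4099*(1/4330) = (616 - 28*√3)*(1/2556) + 4099/4330 = (154/639 - 7*√3/639) + 4099/4330 = 3286081/2766870 - 7*√3/639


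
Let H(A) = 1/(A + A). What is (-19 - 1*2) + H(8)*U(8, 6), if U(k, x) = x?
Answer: -165/8 ≈ -20.625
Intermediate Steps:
H(A) = 1/(2*A)
(-19 - 1*2) + H(8)*U(8, 6) = (-19 - 1*2) + ((½)/8)*6 = (-19 - 2) + ((½)*(⅛))*6 = -21 + (1/16)*6 = -21 + 3/8 = -165/8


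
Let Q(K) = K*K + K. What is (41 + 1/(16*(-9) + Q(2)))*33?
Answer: 62227/46 ≈ 1352.8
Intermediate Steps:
Q(K) = K + K² (Q(K) = K² + K = K + K²)
(41 + 1/(16*(-9) + Q(2)))*33 = (41 + 1/(16*(-9) + 2*(1 + 2)))*33 = (41 + 1/(-144 + 2*3))*33 = (41 + 1/(-144 + 6))*33 = (41 + 1/(-138))*33 = (41 - 1/138)*33 = (5657/138)*33 = 62227/46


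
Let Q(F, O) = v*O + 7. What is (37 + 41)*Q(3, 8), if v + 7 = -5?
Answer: -6942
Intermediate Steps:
v = -12 (v = -7 - 5 = -12)
Q(F, O) = 7 - 12*O (Q(F, O) = -12*O + 7 = 7 - 12*O)
(37 + 41)*Q(3, 8) = (37 + 41)*(7 - 12*8) = 78*(7 - 96) = 78*(-89) = -6942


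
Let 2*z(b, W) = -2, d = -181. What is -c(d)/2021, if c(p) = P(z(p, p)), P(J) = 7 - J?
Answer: -8/2021 ≈ -0.0039584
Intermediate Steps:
z(b, W) = -1 (z(b, W) = (1/2)*(-2) = -1)
c(p) = 8 (c(p) = 7 - 1*(-1) = 7 + 1 = 8)
-c(d)/2021 = -8/2021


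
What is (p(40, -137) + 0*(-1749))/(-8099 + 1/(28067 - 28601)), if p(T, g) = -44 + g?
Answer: 96654/4324867 ≈ 0.022348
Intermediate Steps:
(p(40, -137) + 0*(-1749))/(-8099 + 1/(28067 - 28601)) = ((-44 - 137) + 0*(-1749))/(-8099 + 1/(28067 - 28601)) = (-181 + 0)/(-8099 + 1/(-534)) = -181/(-8099 - 1/534) = -181/(-4324867/534) = -181*(-534/4324867) = 96654/4324867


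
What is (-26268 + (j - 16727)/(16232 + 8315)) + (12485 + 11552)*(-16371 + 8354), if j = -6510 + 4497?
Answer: -4730965347399/24547 ≈ -1.9273e+8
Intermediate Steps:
j = -2013
(-26268 + (j - 16727)/(16232 + 8315)) + (12485 + 11552)*(-16371 + 8354) = (-26268 + (-2013 - 16727)/(16232 + 8315)) + (12485 + 11552)*(-16371 + 8354) = (-26268 - 18740/24547) + 24037*(-8017) = (-26268 - 18740*1/24547) - 192704629 = (-26268 - 18740/24547) - 192704629 = -644819336/24547 - 192704629 = -4730965347399/24547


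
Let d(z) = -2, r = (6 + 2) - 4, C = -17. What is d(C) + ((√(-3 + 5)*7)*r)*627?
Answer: -2 + 17556*√2 ≈ 24826.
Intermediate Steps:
r = 4 (r = 8 - 4 = 4)
d(C) + ((√(-3 + 5)*7)*r)*627 = -2 + ((√(-3 + 5)*7)*4)*627 = -2 + ((√2*7)*4)*627 = -2 + ((7*√2)*4)*627 = -2 + (28*√2)*627 = -2 + 17556*√2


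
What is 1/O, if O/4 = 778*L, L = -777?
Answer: -1/2418024 ≈ -4.1356e-7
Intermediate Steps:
O = -2418024 (O = 4*(778*(-777)) = 4*(-604506) = -2418024)
1/O = 1/(-2418024) = -1/2418024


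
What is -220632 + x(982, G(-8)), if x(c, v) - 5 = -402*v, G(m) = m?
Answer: -217411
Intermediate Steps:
x(c, v) = 5 - 402*v
-220632 + x(982, G(-8)) = -220632 + (5 - 402*(-8)) = -220632 + (5 + 3216) = -220632 + 3221 = -217411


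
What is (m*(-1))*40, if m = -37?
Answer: 1480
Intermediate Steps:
(m*(-1))*40 = -37*(-1)*40 = 37*40 = 1480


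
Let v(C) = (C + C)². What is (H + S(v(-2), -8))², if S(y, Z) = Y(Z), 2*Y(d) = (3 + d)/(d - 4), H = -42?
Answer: 1006009/576 ≈ 1746.5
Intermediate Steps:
Y(d) = (3 + d)/(2*(-4 + d)) (Y(d) = ((3 + d)/(d - 4))/2 = ((3 + d)/(-4 + d))/2 = (3 + d)/(2*(-4 + d)))
v(C) = 4*C² (v(C) = (2*C)² = 4*C²)
S(y, Z) = (3 + Z)/(2*(-4 + Z))
(H + S(v(-2), -8))² = (-42 + (3 - 8)/(2*(-4 - 8)))² = (-42 + (½)*(-5)/(-12))² = (-42 + (½)*(-1/12)*(-5))² = (-42 + 5/24)² = (-1003/24)² = 1006009/576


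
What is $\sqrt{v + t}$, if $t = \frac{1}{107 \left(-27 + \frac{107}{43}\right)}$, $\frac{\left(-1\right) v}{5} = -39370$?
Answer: $\frac{3 \sqrt{278190109833994}}{112778} \approx 443.68$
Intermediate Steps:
$v = 196850$ ($v = \left(-5\right) \left(-39370\right) = 196850$)
$t = - \frac{43}{112778}$ ($t = \frac{1}{107 \left(-27 + 107 \cdot \frac{1}{43}\right)} = \frac{1}{107 \left(-27 + \frac{107}{43}\right)} = \frac{1}{107 \left(- \frac{1054}{43}\right)} = \frac{1}{- \frac{112778}{43}} = - \frac{43}{112778} \approx -0.00038128$)
$\sqrt{v + t} = \sqrt{196850 - \frac{43}{112778}} = \sqrt{\frac{22200349257}{112778}} = \frac{3 \sqrt{278190109833994}}{112778}$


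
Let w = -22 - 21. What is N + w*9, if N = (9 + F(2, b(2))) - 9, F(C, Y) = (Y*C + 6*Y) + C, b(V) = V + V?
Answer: -353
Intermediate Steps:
b(V) = 2*V
w = -43
F(C, Y) = C + 6*Y + C*Y (F(C, Y) = (C*Y + 6*Y) + C = (6*Y + C*Y) + C = C + 6*Y + C*Y)
N = 34 (N = (9 + (2 + 6*(2*2) + 2*(2*2))) - 9 = (9 + (2 + 6*4 + 2*4)) - 9 = (9 + (2 + 24 + 8)) - 9 = (9 + 34) - 9 = 43 - 9 = 34)
N + w*9 = 34 - 43*9 = 34 - 387 = -353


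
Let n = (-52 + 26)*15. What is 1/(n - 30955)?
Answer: -1/31345 ≈ -3.1903e-5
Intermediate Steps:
n = -390 (n = -26*15 = -390)
1/(n - 30955) = 1/(-390 - 30955) = 1/(-31345) = -1/31345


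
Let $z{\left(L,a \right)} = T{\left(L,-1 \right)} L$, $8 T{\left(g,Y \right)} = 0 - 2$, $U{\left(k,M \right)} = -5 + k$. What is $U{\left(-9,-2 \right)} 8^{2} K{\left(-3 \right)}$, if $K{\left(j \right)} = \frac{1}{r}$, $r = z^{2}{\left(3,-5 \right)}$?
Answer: $- \frac{14336}{9} \approx -1592.9$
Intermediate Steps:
$T{\left(g,Y \right)} = - \frac{1}{4}$ ($T{\left(g,Y \right)} = \frac{0 - 2}{8} = \frac{1}{8} \left(-2\right) = - \frac{1}{4}$)
$z{\left(L,a \right)} = - \frac{L}{4}$
$r = \frac{9}{16}$ ($r = \left(\left(- \frac{1}{4}\right) 3\right)^{2} = \left(- \frac{3}{4}\right)^{2} = \frac{9}{16} \approx 0.5625$)
$K{\left(j \right)} = \frac{16}{9}$ ($K{\left(j \right)} = \frac{1}{\frac{9}{16}} = \frac{16}{9}$)
$U{\left(-9,-2 \right)} 8^{2} K{\left(-3 \right)} = \left(-5 - 9\right) 8^{2} \cdot \frac{16}{9} = \left(-14\right) 64 \cdot \frac{16}{9} = \left(-896\right) \frac{16}{9} = - \frac{14336}{9}$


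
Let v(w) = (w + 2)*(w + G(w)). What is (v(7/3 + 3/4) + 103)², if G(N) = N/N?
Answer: 317588041/20736 ≈ 15316.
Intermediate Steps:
G(N) = 1
v(w) = (1 + w)*(2 + w) (v(w) = (w + 2)*(w + 1) = (2 + w)*(1 + w) = (1 + w)*(2 + w))
(v(7/3 + 3/4) + 103)² = ((2 + (7/3 + 3/4)² + 3*(7/3 + 3/4)) + 103)² = ((2 + (7*(⅓) + 3*(¼))² + 3*(7*(⅓) + 3*(¼))) + 103)² = ((2 + (7/3 + ¾)² + 3*(7/3 + ¾)) + 103)² = ((2 + (37/12)² + 3*(37/12)) + 103)² = ((2 + 1369/144 + 37/4) + 103)² = (2989/144 + 103)² = (17821/144)² = 317588041/20736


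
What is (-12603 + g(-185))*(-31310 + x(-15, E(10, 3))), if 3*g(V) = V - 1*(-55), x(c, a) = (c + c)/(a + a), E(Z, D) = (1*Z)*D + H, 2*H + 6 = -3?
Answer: 20194170920/51 ≈ 3.9596e+8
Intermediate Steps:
H = -9/2 (H = -3 + (½)*(-3) = -3 - 3/2 = -9/2 ≈ -4.5000)
E(Z, D) = -9/2 + D*Z (E(Z, D) = (1*Z)*D - 9/2 = Z*D - 9/2 = D*Z - 9/2 = -9/2 + D*Z)
x(c, a) = c/a (x(c, a) = (2*c)/((2*a)) = (2*c)*(1/(2*a)) = c/a)
g(V) = 55/3 + V/3 (g(V) = (V - 1*(-55))/3 = (V + 55)/3 = (55 + V)/3 = 55/3 + V/3)
(-12603 + g(-185))*(-31310 + x(-15, E(10, 3))) = (-12603 + (55/3 + (⅓)*(-185)))*(-31310 - 15/(-9/2 + 3*10)) = (-12603 + (55/3 - 185/3))*(-31310 - 15/(-9/2 + 30)) = (-12603 - 130/3)*(-31310 - 15/51/2) = -37939*(-31310 - 15*2/51)/3 = -37939*(-31310 - 10/17)/3 = -37939/3*(-532280/17) = 20194170920/51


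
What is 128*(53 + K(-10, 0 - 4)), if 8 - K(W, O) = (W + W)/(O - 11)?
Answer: 22912/3 ≈ 7637.3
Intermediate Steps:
K(W, O) = 8 - 2*W/(-11 + O) (K(W, O) = 8 - (W + W)/(O - 11) = 8 - 2*W/(-11 + O))
128*(53 + K(-10, 0 - 4)) = 128*(53 + 2*(-44 - 1*(-10) + 4*(0 - 4))/(-11 + (0 - 4))) = 128*(53 + 2*(-44 + 10 + 4*(-4))/(-11 - 4)) = 128*(53 + 2*(-44 + 10 - 16)/(-15)) = 128*(53 + 2*(-1/15)*(-50)) = 128*(53 + 20/3) = 128*(179/3) = 22912/3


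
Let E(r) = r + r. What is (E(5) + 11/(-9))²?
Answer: 6241/81 ≈ 77.049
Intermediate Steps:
E(r) = 2*r
(E(5) + 11/(-9))² = (2*5 + 11/(-9))² = (10 + 11*(-⅑))² = (10 - 11/9)² = (79/9)² = 6241/81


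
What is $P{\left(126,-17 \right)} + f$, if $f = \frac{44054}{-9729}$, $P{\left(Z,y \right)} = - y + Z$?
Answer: $\frac{1347193}{9729} \approx 138.47$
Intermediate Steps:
$P{\left(Z,y \right)} = Z - y$
$f = - \frac{44054}{9729}$ ($f = 44054 \left(- \frac{1}{9729}\right) = - \frac{44054}{9729} \approx -4.5281$)
$P{\left(126,-17 \right)} + f = \left(126 - -17\right) - \frac{44054}{9729} = \left(126 + 17\right) - \frac{44054}{9729} = 143 - \frac{44054}{9729} = \frac{1347193}{9729}$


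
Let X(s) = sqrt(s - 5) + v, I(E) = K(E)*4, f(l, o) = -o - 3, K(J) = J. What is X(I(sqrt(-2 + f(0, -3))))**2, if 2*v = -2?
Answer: (1 - sqrt(-5 + 4*I*sqrt(2)))**2 ≈ -6.2582 + 0.6469*I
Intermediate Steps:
f(l, o) = -3 - o
v = -1 (v = (1/2)*(-2) = -1)
I(E) = 4*E (I(E) = E*4 = 4*E)
X(s) = -1 + sqrt(-5 + s) (X(s) = sqrt(s - 5) - 1 = sqrt(-5 + s) - 1 = -1 + sqrt(-5 + s))
X(I(sqrt(-2 + f(0, -3))))**2 = (-1 + sqrt(-5 + 4*sqrt(-2 + (-3 - 1*(-3)))))**2 = (-1 + sqrt(-5 + 4*sqrt(-2 + (-3 + 3))))**2 = (-1 + sqrt(-5 + 4*sqrt(-2 + 0)))**2 = (-1 + sqrt(-5 + 4*sqrt(-2)))**2 = (-1 + sqrt(-5 + 4*(I*sqrt(2))))**2 = (-1 + sqrt(-5 + 4*I*sqrt(2)))**2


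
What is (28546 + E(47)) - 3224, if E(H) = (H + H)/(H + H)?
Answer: 25323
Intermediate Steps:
E(H) = 1 (E(H) = (2*H)/((2*H)) = (2*H)*(1/(2*H)) = 1)
(28546 + E(47)) - 3224 = (28546 + 1) - 3224 = 28547 - 3224 = 25323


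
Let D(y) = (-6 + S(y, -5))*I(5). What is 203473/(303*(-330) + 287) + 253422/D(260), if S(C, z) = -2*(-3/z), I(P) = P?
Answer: -1404125483/199406 ≈ -7041.5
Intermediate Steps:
S(C, z) = 6/z (S(C, z) = -2*(-3/z) = -(-6)/z = 6/z)
D(y) = -36 (D(y) = (-6 + 6/(-5))*5 = (-6 + 6*(-1/5))*5 = (-6 - 6/5)*5 = -36/5*5 = -36)
203473/(303*(-330) + 287) + 253422/D(260) = 203473/(303*(-330) + 287) + 253422/(-36) = 203473/(-99990 + 287) + 253422*(-1/36) = 203473/(-99703) - 14079/2 = 203473*(-1/99703) - 14079/2 = -203473/99703 - 14079/2 = -1404125483/199406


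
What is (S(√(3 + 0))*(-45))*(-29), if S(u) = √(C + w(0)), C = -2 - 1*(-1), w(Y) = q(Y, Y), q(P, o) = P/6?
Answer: 1305*I ≈ 1305.0*I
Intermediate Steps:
q(P, o) = P/6 (q(P, o) = P*(⅙) = P/6)
w(Y) = Y/6
C = -1 (C = -2 + 1 = -1)
S(u) = I (S(u) = √(-1 + (⅙)*0) = √(-1 + 0) = √(-1) = I)
(S(√(3 + 0))*(-45))*(-29) = (I*(-45))*(-29) = -45*I*(-29) = 1305*I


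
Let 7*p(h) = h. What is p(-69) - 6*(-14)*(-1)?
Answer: -657/7 ≈ -93.857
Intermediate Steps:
p(h) = h/7
p(-69) - 6*(-14)*(-1) = (1/7)*(-69) - 6*(-14)*(-1) = -69/7 + 84*(-1) = -69/7 - 84 = -657/7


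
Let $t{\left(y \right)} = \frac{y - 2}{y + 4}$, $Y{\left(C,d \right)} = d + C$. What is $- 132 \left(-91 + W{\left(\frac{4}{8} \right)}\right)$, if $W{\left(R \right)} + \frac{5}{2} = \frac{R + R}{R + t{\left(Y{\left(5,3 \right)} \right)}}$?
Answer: $12210$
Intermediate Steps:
$Y{\left(C,d \right)} = C + d$
$t{\left(y \right)} = \frac{-2 + y}{4 + y}$
$W{\left(R \right)} = - \frac{5}{2} + \frac{2 R}{\frac{1}{2} + R}$ ($W{\left(R \right)} = - \frac{5}{2} + \frac{R + R}{R + \frac{-2 + \left(5 + 3\right)}{4 + \left(5 + 3\right)}} = - \frac{5}{2} + \frac{2 R}{R + \frac{-2 + 8}{4 + 8}} = - \frac{5}{2} + \frac{2 R}{R + \frac{1}{12} \cdot 6} = - \frac{5}{2} + \frac{2 R}{R + \frac{1}{2}} = - \frac{5}{2} + \frac{2 R}{\frac{1}{2} + R}$)
$- 132 \left(-91 + W{\left(\frac{4}{8} \right)}\right) = - 132 \left(-91 + \frac{-5 - 2 \cdot \frac{4}{8}}{2 \left(1 + 2 \cdot \frac{4}{8}\right)}\right) = - 132 \left(-91 + \frac{-5 - 2 \cdot 4 \cdot \frac{1}{8}}{2 \left(1 + 2 \cdot 4 \cdot \frac{1}{8}\right)}\right) = - 132 \left(-91 + \frac{-5 - 1}{2 \left(1 + 2 \cdot \frac{1}{2}\right)}\right) = - 132 \left(-91 + \frac{-5 - 1}{2 \left(1 + 1\right)}\right) = - 132 \left(-91 + \frac{1}{2} \cdot \frac{1}{2} \left(-6\right)\right) = - 132 \left(-91 - \frac{3}{2}\right) = \left(-132\right) \left(- \frac{185}{2}\right) = 12210$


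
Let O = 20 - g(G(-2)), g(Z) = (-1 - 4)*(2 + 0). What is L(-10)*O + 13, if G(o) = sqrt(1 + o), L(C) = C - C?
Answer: 13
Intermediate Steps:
L(C) = 0
g(Z) = -10 (g(Z) = -5*2 = -10)
O = 30 (O = 20 - 1*(-10) = 20 + 10 = 30)
L(-10)*O + 13 = 0*30 + 13 = 0 + 13 = 13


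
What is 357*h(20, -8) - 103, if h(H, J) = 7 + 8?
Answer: 5252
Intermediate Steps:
h(H, J) = 15
357*h(20, -8) - 103 = 357*15 - 103 = 5355 - 103 = 5252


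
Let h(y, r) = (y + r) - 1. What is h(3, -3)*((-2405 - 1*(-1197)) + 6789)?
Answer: -5581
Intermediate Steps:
h(y, r) = -1 + r + y (h(y, r) = (r + y) - 1 = -1 + r + y)
h(3, -3)*((-2405 - 1*(-1197)) + 6789) = (-1 - 3 + 3)*((-2405 - 1*(-1197)) + 6789) = -((-2405 + 1197) + 6789) = -(-1208 + 6789) = -1*5581 = -5581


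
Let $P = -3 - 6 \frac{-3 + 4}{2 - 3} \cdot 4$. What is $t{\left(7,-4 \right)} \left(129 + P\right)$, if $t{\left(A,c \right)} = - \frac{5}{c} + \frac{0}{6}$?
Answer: $\frac{375}{2} \approx 187.5$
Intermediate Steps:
$P = 21$ ($P = -3 - 6 \cdot 1 \frac{1}{-1} \cdot 4 = -3 - 6 \cdot 1 \left(-1\right) 4 = -3 - 6 \left(\left(-1\right) 4\right) = -3 - -24 = -3 + 24 = 21$)
$t{\left(A,c \right)} = - \frac{5}{c}$ ($t{\left(A,c \right)} = - \frac{5}{c} + 0 \cdot \frac{1}{6} = - \frac{5}{c} + 0 = - \frac{5}{c}$)
$t{\left(7,-4 \right)} \left(129 + P\right) = - \frac{5}{-4} \left(129 + 21\right) = \left(-5\right) \left(- \frac{1}{4}\right) 150 = \frac{5}{4} \cdot 150 = \frac{375}{2}$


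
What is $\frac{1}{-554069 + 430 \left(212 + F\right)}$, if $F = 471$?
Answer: $- \frac{1}{260379} \approx -3.8406 \cdot 10^{-6}$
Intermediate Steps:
$\frac{1}{-554069 + 430 \left(212 + F\right)} = \frac{1}{-554069 + 430 \left(212 + 471\right)} = \frac{1}{-554069 + 430 \cdot 683} = \frac{1}{-554069 + 293690} = \frac{1}{-260379} = - \frac{1}{260379}$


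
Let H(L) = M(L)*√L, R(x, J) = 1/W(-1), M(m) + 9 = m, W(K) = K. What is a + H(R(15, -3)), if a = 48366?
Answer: 48366 - 10*I ≈ 48366.0 - 10.0*I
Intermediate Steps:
M(m) = -9 + m
R(x, J) = -1 (R(x, J) = 1/(-1) = -1)
H(L) = √L*(-9 + L) (H(L) = (-9 + L)*√L = √L*(-9 + L))
a + H(R(15, -3)) = 48366 + √(-1)*(-9 - 1) = 48366 + I*(-10) = 48366 - 10*I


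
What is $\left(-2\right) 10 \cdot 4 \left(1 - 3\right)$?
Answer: $160$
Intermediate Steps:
$\left(-2\right) 10 \cdot 4 \left(1 - 3\right) = - 20 \cdot 4 \left(-2\right) = \left(-20\right) \left(-8\right) = 160$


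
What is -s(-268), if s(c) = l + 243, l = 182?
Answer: -425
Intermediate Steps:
s(c) = 425 (s(c) = 182 + 243 = 425)
-s(-268) = -1*425 = -425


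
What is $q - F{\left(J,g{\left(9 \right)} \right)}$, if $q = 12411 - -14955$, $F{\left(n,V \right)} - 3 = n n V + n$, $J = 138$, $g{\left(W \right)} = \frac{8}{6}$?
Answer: $1833$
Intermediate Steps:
$g{\left(W \right)} = \frac{4}{3}$ ($g{\left(W \right)} = 8 \cdot \frac{1}{6} = \frac{4}{3}$)
$F{\left(n,V \right)} = 3 + n + V n^{2}$ ($F{\left(n,V \right)} = 3 + \left(n n V + n\right) = 3 + \left(n^{2} V + n\right) = 3 + \left(V n^{2} + n\right) = 3 + \left(n + V n^{2}\right) = 3 + n + V n^{2}$)
$q = 27366$ ($q = 12411 + 14955 = 27366$)
$q - F{\left(J,g{\left(9 \right)} \right)} = 27366 - \left(3 + 138 + \frac{4 \cdot 138^{2}}{3}\right) = 27366 - \left(3 + 138 + \frac{4}{3} \cdot 19044\right) = 27366 - \left(3 + 138 + 25392\right) = 27366 - 25533 = 1833$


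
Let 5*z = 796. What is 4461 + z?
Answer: 23101/5 ≈ 4620.2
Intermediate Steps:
z = 796/5 (z = (1/5)*796 = 796/5 ≈ 159.20)
4461 + z = 4461 + 796/5 = 23101/5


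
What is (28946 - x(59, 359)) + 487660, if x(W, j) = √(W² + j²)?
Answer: 516606 - 17*√458 ≈ 5.1624e+5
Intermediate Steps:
(28946 - x(59, 359)) + 487660 = (28946 - √(59² + 359²)) + 487660 = (28946 - √(3481 + 128881)) + 487660 = (28946 - √132362) + 487660 = (28946 - 17*√458) + 487660 = 516606 - 17*√458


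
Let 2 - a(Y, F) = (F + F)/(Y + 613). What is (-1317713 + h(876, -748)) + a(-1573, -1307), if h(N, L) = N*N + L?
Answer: -264521147/480 ≈ -5.5109e+5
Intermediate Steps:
a(Y, F) = 2 - 2*F/(613 + Y) (a(Y, F) = 2 - (F + F)/(Y + 613) = 2 - 2*F/(613 + Y))
h(N, L) = L + N² (h(N, L) = N² + L = L + N²)
(-1317713 + h(876, -748)) + a(-1573, -1307) = (-1317713 + (-748 + 876²)) + 2*(613 - 1573 - 1*(-1307))/(613 - 1573) = (-1317713 + (-748 + 767376)) + 2*(613 - 1573 + 1307)/(-960) = (-1317713 + 766628) + 2*(-1/960)*347 = -551085 - 347/480 = -264521147/480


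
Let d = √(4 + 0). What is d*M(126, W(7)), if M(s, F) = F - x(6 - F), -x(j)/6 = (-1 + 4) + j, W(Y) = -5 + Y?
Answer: 88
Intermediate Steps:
x(j) = -18 - 6*j (x(j) = -6*((-1 + 4) + j) = -6*(3 + j) = -18 - 6*j)
d = 2 (d = √4 = 2)
M(s, F) = 54 - 5*F (M(s, F) = F - (-18 - 6*(6 - F)) = F - (-18 + (-36 + 6*F)) = F - (-54 + 6*F) = F + (54 - 6*F) = 54 - 5*F)
d*M(126, W(7)) = 2*(54 - 5*(-5 + 7)) = 2*(54 - 5*2) = 2*(54 - 10) = 2*44 = 88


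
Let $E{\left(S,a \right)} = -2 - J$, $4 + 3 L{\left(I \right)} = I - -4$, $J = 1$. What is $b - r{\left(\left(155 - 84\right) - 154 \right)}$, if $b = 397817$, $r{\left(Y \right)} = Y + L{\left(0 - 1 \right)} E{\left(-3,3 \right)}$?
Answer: $397899$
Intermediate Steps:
$L{\left(I \right)} = \frac{I}{3}$ ($L{\left(I \right)} = - \frac{4}{3} + \frac{I - -4}{3} = - \frac{4}{3} + \frac{I + 4}{3} = - \frac{4}{3} + \frac{4 + I}{3} = - \frac{4}{3} + \left(\frac{4}{3} + \frac{I}{3}\right) = \frac{I}{3}$)
$E{\left(S,a \right)} = -3$ ($E{\left(S,a \right)} = -2 - 1 = -3$)
$r{\left(Y \right)} = 1 + Y$ ($r{\left(Y \right)} = Y + \frac{0 - 1}{3} \left(-3\right) = Y + \frac{1}{3} \left(-1\right) \left(-3\right) = Y - -1 = Y + 1 = 1 + Y$)
$b - r{\left(\left(155 - 84\right) - 154 \right)} = 397817 - \left(1 + \left(\left(155 - 84\right) - 154\right)\right) = 397817 - \left(1 + \left(71 - 154\right)\right) = 397817 - \left(1 - 83\right) = 397817 - -82 = 397817 + 82 = 397899$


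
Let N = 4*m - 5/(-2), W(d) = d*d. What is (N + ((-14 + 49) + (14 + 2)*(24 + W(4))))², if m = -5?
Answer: 1729225/4 ≈ 4.3231e+5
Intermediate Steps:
W(d) = d²
N = -35/2 (N = 4*(-5) - 5/(-2) = -20 - 5*(-½) = -20 + 5/2 = -35/2 ≈ -17.500)
(N + ((-14 + 49) + (14 + 2)*(24 + W(4))))² = (-35/2 + ((-14 + 49) + (14 + 2)*(24 + 4²)))² = (-35/2 + (35 + 16*(24 + 16)))² = (-35/2 + (35 + 16*40))² = (-35/2 + (35 + 640))² = (-35/2 + 675)² = (1315/2)² = 1729225/4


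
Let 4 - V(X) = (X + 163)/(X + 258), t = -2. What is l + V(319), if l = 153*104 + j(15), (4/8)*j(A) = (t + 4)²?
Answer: 9187666/577 ≈ 15923.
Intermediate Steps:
j(A) = 8 (j(A) = 2*(-2 + 4)² = 2*2² = 2*4 = 8)
V(X) = 4 - (163 + X)/(258 + X) (V(X) = 4 - (X + 163)/(X + 258) = 4 - (163 + X)/(258 + X))
l = 15920 (l = 153*104 + 8 = 15912 + 8 = 15920)
l + V(319) = 15920 + (869 + 3*319)/(258 + 319) = 15920 + (869 + 957)/577 = 15920 + (1/577)*1826 = 15920 + 1826/577 = 9187666/577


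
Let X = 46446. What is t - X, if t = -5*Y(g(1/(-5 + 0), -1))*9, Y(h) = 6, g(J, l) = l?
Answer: -46716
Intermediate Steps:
t = -270 (t = -5*6*9 = -30*9 = -270)
t - X = -270 - 1*46446 = -270 - 46446 = -46716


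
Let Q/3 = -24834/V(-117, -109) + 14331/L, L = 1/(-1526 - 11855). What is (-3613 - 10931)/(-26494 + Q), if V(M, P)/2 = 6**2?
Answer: 6464/255696383 ≈ 2.5280e-5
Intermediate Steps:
V(M, P) = 72 (V(M, P) = 2*6**2 = 2*36 = 72)
L = -1/13381 (L = 1/(-13381) = -1/13381 ≈ -7.4733e-5)
Q = -2301161471/4 (Q = 3*(-24834/72 + 14331/(-1/13381)) = 3*(-24834*1/72 + 14331*(-13381)) = 3*(-4139/12 - 191763111) = 3*(-2301161471/12) = -2301161471/4 ≈ -5.7529e+8)
(-3613 - 10931)/(-26494 + Q) = (-3613 - 10931)/(-26494 - 2301161471/4) = -14544/(-2301267447/4) = -14544*(-4/2301267447) = 6464/255696383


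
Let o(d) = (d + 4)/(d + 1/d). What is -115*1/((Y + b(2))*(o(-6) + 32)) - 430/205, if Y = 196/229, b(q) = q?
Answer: -4661653/1394328 ≈ -3.3433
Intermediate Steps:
o(d) = (4 + d)/(d + 1/d)
Y = 196/229 (Y = 196*(1/229) = 196/229 ≈ 0.85590)
-115*1/((Y + b(2))*(o(-6) + 32)) - 430/205 = -115*1/((196/229 + 2)*(-6*(4 - 6)/(1 + (-6)**2) + 32)) - 430/205 = -115*229/(654*(-6*(-2)/(1 + 36) + 32)) - 430*1/205 = -115*229/(654*(-6*(-2)/37 + 32)) - 86/41 = -115*229/(654*(-6*1/37*(-2) + 32)) - 86/41 = -115*229/(654*(12/37 + 32)) - 86/41 = -115/((654/229)*(1196/37)) - 86/41 = -115/782184/8473 - 86/41 = -115*8473/782184 - 86/41 = -42365/34008 - 86/41 = -4661653/1394328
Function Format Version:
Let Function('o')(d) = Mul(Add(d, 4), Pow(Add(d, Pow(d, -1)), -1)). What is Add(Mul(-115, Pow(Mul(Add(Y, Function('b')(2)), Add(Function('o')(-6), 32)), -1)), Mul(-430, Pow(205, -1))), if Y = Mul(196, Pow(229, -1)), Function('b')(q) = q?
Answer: Rational(-4661653, 1394328) ≈ -3.3433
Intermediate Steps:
Function('o')(d) = Mul(Pow(Add(d, Pow(d, -1)), -1), Add(4, d)) (Function('o')(d) = Mul(Add(4, d), Pow(Add(d, Pow(d, -1)), -1)) = Mul(Pow(Add(d, Pow(d, -1)), -1), Add(4, d)))
Y = Rational(196, 229) (Y = Mul(196, Rational(1, 229)) = Rational(196, 229) ≈ 0.85590)
Add(Mul(-115, Pow(Mul(Add(Y, Function('b')(2)), Add(Function('o')(-6), 32)), -1)), Mul(-430, Pow(205, -1))) = Add(Mul(-115, Pow(Mul(Add(Rational(196, 229), 2), Add(Mul(-6, Pow(Add(1, Pow(-6, 2)), -1), Add(4, -6)), 32)), -1)), Mul(-430, Pow(205, -1))) = Add(Mul(-115, Pow(Mul(Rational(654, 229), Add(Mul(-6, Pow(Add(1, 36), -1), -2), 32)), -1)), Mul(-430, Rational(1, 205))) = Add(Mul(-115, Pow(Mul(Rational(654, 229), Add(Mul(-6, Pow(37, -1), -2), 32)), -1)), Rational(-86, 41)) = Add(Mul(-115, Pow(Mul(Rational(654, 229), Add(Mul(-6, Rational(1, 37), -2), 32)), -1)), Rational(-86, 41)) = Add(Mul(-115, Pow(Mul(Rational(654, 229), Add(Rational(12, 37), 32)), -1)), Rational(-86, 41)) = Add(Mul(-115, Pow(Mul(Rational(654, 229), Rational(1196, 37)), -1)), Rational(-86, 41)) = Add(Mul(-115, Pow(Rational(782184, 8473), -1)), Rational(-86, 41)) = Add(Mul(-115, Rational(8473, 782184)), Rational(-86, 41)) = Add(Rational(-42365, 34008), Rational(-86, 41)) = Rational(-4661653, 1394328)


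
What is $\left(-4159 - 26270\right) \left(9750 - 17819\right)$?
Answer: $245531601$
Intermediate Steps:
$\left(-4159 - 26270\right) \left(9750 - 17819\right) = \left(-30429\right) \left(-8069\right) = 245531601$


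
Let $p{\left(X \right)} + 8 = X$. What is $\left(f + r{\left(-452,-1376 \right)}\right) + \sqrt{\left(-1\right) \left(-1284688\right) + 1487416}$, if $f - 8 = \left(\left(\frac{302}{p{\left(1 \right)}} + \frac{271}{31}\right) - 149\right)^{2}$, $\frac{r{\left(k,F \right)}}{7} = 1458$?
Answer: $\frac{2064847850}{47089} + 2 \sqrt{693026} \approx 45515.0$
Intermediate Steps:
$p{\left(X \right)} = -8 + X$
$r{\left(k,F \right)} = 10206$ ($r{\left(k,F \right)} = 7 \cdot 1458 = 10206$)
$f = \frac{1584257516}{47089}$ ($f = 8 + \left(\left(\frac{302}{-8 + 1} + \frac{271}{31}\right) - 149\right)^{2} = 8 + \left(\left(\frac{302}{-7} + 271 \cdot \frac{1}{31}\right) - 149\right)^{2} = 8 + \left(\left(302 \left(- \frac{1}{7}\right) + \frac{271}{31}\right) - 149\right)^{2} = 8 + \left(\left(- \frac{302}{7} + \frac{271}{31}\right) - 149\right)^{2} = 8 + \left(- \frac{7465}{217} - 149\right)^{2} = 8 + \left(- \frac{39798}{217}\right)^{2} = 8 + \frac{1583880804}{47089} = \frac{1584257516}{47089} \approx 33644.0$)
$\left(f + r{\left(-452,-1376 \right)}\right) + \sqrt{\left(-1\right) \left(-1284688\right) + 1487416} = \left(\frac{1584257516}{47089} + 10206\right) + \sqrt{\left(-1\right) \left(-1284688\right) + 1487416} = \frac{2064847850}{47089} + \sqrt{1284688 + 1487416} = \frac{2064847850}{47089} + \sqrt{2772104} = \frac{2064847850}{47089} + 2 \sqrt{693026}$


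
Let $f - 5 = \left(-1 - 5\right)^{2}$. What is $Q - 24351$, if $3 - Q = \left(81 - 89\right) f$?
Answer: $-24020$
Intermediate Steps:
$f = 41$ ($f = 5 + \left(-1 - 5\right)^{2} = 5 + \left(-6\right)^{2} = 5 + 36 = 41$)
$Q = 331$ ($Q = 3 - \left(81 - 89\right) 41 = 3 - \left(-8\right) 41 = 3 - -328 = 3 + 328 = 331$)
$Q - 24351 = 331 - 24351 = -24020$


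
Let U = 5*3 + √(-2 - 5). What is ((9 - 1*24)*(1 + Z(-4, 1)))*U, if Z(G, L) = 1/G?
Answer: -675/4 - 45*I*√7/4 ≈ -168.75 - 29.765*I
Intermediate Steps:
U = 15 + I*√7 (U = 15 + √(-7) = 15 + I*√7 ≈ 15.0 + 2.6458*I)
((9 - 1*24)*(1 + Z(-4, 1)))*U = ((9 - 1*24)*(1 + 1/(-4)))*(15 + I*√7) = ((9 - 24)*(1 - ¼))*(15 + I*√7) = (-15*¾)*(15 + I*√7) = -45*(15 + I*√7)/4 = -675/4 - 45*I*√7/4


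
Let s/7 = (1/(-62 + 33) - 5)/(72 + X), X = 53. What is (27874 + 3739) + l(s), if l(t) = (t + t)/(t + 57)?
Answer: 6499725595/205603 ≈ 31613.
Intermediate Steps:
s = -1022/3625 (s = 7*((1/(-62 + 33) - 5)/(72 + 53)) = 7*((1/(-29) - 5)/125) = 7*((-1/29 - 5)*(1/125)) = 7*(-146/29*1/125) = 7*(-146/3625) = -1022/3625 ≈ -0.28193)
l(t) = 2*t/(57 + t) (l(t) = (2*t)/(57 + t) = 2*t/(57 + t))
(27874 + 3739) + l(s) = (27874 + 3739) + 2*(-1022/3625)/(57 - 1022/3625) = 31613 + 2*(-1022/3625)/(205603/3625) = 31613 + 2*(-1022/3625)*(3625/205603) = 31613 - 2044/205603 = 6499725595/205603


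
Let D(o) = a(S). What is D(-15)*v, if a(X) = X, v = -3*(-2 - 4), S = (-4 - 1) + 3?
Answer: -36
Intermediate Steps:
S = -2 (S = -5 + 3 = -2)
v = 18 (v = -3*(-6) = 18)
D(o) = -2
D(-15)*v = -2*18 = -36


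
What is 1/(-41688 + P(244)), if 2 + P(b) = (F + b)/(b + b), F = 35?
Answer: -488/20344441 ≈ -2.3987e-5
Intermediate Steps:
P(b) = -2 + (35 + b)/(2*b) (P(b) = -2 + (35 + b)/(b + b) = -2 + (35 + b)/((2*b)) = -2 + (35 + b)*(1/(2*b)) = -2 + (35 + b)/(2*b))
1/(-41688 + P(244)) = 1/(-41688 + (½)*(35 - 3*244)/244) = 1/(-41688 + (½)*(1/244)*(35 - 732)) = 1/(-41688 + (½)*(1/244)*(-697)) = 1/(-41688 - 697/488) = 1/(-20344441/488) = -488/20344441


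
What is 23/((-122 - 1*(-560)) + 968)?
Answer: 23/1406 ≈ 0.016358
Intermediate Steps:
23/((-122 - 1*(-560)) + 968) = 23/((-122 + 560) + 968) = 23/(438 + 968) = 23/1406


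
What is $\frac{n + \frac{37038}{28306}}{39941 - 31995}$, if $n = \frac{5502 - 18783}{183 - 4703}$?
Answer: $\frac{271671873}{508318015760} \approx 0.00053445$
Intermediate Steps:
$n = \frac{13281}{4520}$ ($n = - \frac{13281}{-4520} = \left(-13281\right) \left(- \frac{1}{4520}\right) = \frac{13281}{4520} \approx 2.9383$)
$\frac{n + \frac{37038}{28306}}{39941 - 31995} = \frac{\frac{13281}{4520} + \frac{37038}{28306}}{39941 - 31995} = \frac{\frac{13281}{4520} + 37038 \cdot \frac{1}{28306}}{7946} = \left(\frac{13281}{4520} + \frac{18519}{14153}\right) \frac{1}{7946} = \frac{271671873}{63971560} \cdot \frac{1}{7946} = \frac{271671873}{508318015760}$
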